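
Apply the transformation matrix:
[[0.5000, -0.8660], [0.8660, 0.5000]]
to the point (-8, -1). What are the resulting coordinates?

Matrix multiplication:
[[0.5000, -0.8660], [0.8660, 0.5000]] × [-8, -1]ᵀ
= [(0.5000)(-8) + (-0.8660)(-1), (0.8660)(-8) + (0.5000)(-1)]ᵀ
= [-3.1340, -7.4280]ᵀ
Result: (-3.1340, -7.4280)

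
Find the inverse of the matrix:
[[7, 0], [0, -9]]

For [[a,b],[c,d]], inverse = (1/det)·[[d,-b],[-c,a]]
det = (7)(-9) - (0)(0) = -63 - 0 = -63
Inverse = (1/-63)·[[-9, 0], [0, 7]]
= [[1/7, 0], [0, -1/9]]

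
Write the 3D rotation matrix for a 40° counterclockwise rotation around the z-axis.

Rotation matrix for counterclockwise 40° around z-axis:
cos(40°) = 0.7660, sin(40°) = 0.6428
Result: [[0.7660, -0.6428, 0], [0.6428, 0.7660, 0], [0, 0, 1]]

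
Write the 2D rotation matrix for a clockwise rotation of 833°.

Rotation matrix formula: [[cos θ, -sin θ], [sin θ, cos θ]]
A clockwise rotation by 833° is equivalent to a counterclockwise rotation by -833°.
For θ = -833°:
cos(-833°) = -0.3907
sin(-833°) = -0.9205
Result: [[-0.3907, 0.9205], [-0.9205, -0.3907]]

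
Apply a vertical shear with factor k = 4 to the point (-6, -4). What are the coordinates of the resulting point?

Shear matrix for vertical shear with factor k = 4:
[[1, 0], [4, 1]]
Result: (-6, -4) → (-6, -28)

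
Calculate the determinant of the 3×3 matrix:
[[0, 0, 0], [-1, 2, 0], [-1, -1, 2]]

Expansion along first row:
det = 0·det([[2,0],[-1,2]]) - 0·det([[-1,0],[-1,2]]) + 0·det([[-1,2],[-1,-1]])
    = 0·(2·2 - 0·-1) - 0·(-1·2 - 0·-1) + 0·(-1·-1 - 2·-1)
    = 0·4 - 0·-2 + 0·3
    = 0 + 0 + 0 = 0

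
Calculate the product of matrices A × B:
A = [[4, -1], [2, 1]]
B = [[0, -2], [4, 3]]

Matrix multiplication:
C[0][0] = 4×0 + -1×4 = -4
C[0][1] = 4×-2 + -1×3 = -11
C[1][0] = 2×0 + 1×4 = 4
C[1][1] = 2×-2 + 1×3 = -1
Result: [[-4, -11], [4, -1]]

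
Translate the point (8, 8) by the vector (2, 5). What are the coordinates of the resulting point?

Translation by (2, 5) (homogeneous matrix [[1, 0, 2], [0, 1, 5], [0, 0, 1]]):
x' = 8 + 2 = 10
y' = 8 + 5 = 13
Result: (10, 13)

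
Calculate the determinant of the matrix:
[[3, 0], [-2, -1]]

For a 2×2 matrix [[a, b], [c, d]], det = ad - bc
det = (3)(-1) - (0)(-2) = -3 - 0 = -3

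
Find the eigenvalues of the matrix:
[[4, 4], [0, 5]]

Characteristic equation: det(A - λI) = 0
λ² - (trace)λ + (det) = 0
trace = 4 + 5 = 9, det = (4)(5) - (4)(0) = 20
λ² - (9)λ + (20) = 0
λ = (9 ± √((9)² - 4·(20))) / 2 = (9 ± √1) / 2
Solving: λ = 4, 5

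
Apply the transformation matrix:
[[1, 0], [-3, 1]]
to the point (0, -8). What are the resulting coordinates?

Matrix multiplication:
[[1, 0], [-3, 1]] × [0, -8]ᵀ
= [(1)(0) + (0)(-8), (-3)(0) + (1)(-8)]ᵀ
= [0, -8]ᵀ
Result: (0, -8)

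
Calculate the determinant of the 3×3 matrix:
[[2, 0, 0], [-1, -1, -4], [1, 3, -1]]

Expansion along first row:
det = 2·det([[-1,-4],[3,-1]]) - 0·det([[-1,-4],[1,-1]]) + 0·det([[-1,-1],[1,3]])
    = 2·(-1·-1 - -4·3) - 0·(-1·-1 - -4·1) + 0·(-1·3 - -1·1)
    = 2·13 - 0·5 + 0·-2
    = 26 + 0 + 0 = 26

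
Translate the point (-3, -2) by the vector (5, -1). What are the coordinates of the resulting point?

Translation by (5, -1) (homogeneous matrix [[1, 0, 5], [0, 1, -1], [0, 0, 1]]):
x' = -3 + 5 = 2
y' = -2 + -1 = -3
Result: (2, -3)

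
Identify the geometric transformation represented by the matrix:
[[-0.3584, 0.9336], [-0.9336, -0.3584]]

This matrix represents: rotation by 249° counterclockwise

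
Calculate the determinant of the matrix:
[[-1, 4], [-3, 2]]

For a 2×2 matrix [[a, b], [c, d]], det = ad - bc
det = (-1)(2) - (4)(-3) = -2 - -12 = 10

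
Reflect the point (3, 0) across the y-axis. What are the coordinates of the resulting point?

Reflection across y-axis: (3, 0) → (-3, 0)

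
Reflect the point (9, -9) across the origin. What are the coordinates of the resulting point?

Reflection across origin: (9, -9) → (-9, 9)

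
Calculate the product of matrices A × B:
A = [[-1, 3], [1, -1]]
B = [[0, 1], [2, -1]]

Matrix multiplication:
C[0][0] = -1×0 + 3×2 = 6
C[0][1] = -1×1 + 3×-1 = -4
C[1][0] = 1×0 + -1×2 = -2
C[1][1] = 1×1 + -1×-1 = 2
Result: [[6, -4], [-2, 2]]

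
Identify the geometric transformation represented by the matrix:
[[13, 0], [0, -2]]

This matrix represents: non-uniform scaling by sx = 13, sy = -2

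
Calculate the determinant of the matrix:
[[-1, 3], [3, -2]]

For a 2×2 matrix [[a, b], [c, d]], det = ad - bc
det = (-1)(-2) - (3)(3) = 2 - 9 = -7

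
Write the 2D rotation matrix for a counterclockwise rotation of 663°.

Rotation matrix formula: [[cos θ, -sin θ], [sin θ, cos θ]]
For θ = 663°:
cos(663°) = 0.5446
sin(663°) = -0.8387
Result: [[0.5446, 0.8387], [-0.8387, 0.5446]]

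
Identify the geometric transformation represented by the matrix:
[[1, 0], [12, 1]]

This matrix represents: vertical shear with factor 12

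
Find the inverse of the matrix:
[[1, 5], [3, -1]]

For [[a,b],[c,d]], inverse = (1/det)·[[d,-b],[-c,a]]
det = (1)(-1) - (5)(3) = -1 - 15 = -16
Inverse = (1/-16)·[[-1, -5], [-3, 1]]
= [[1/16, 5/16], [3/16, -1/16]]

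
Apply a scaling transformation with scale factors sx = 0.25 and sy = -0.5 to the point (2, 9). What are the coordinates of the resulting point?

Scaling matrix:
[[0.25, 0], [0, -0.50]]
Result: (2 × 0.25, 9 × -0.5) = (0.5, -4.5)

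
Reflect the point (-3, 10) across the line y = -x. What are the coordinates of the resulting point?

Reflection across line y = -x: (-3, 10) → (-10, 3)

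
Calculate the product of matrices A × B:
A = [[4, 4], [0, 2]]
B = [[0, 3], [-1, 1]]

Matrix multiplication:
C[0][0] = 4×0 + 4×-1 = -4
C[0][1] = 4×3 + 4×1 = 16
C[1][0] = 0×0 + 2×-1 = -2
C[1][1] = 0×3 + 2×1 = 2
Result: [[-4, 16], [-2, 2]]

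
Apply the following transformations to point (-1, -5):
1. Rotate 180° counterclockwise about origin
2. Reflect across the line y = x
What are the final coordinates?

Step 1: Rotate 180° → (1, 5)
Step 2: Reflect across line y = x → (5, 1)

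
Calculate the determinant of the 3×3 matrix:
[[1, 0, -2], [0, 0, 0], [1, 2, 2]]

Expansion along first row:
det = 1·det([[0,0],[2,2]]) - 0·det([[0,0],[1,2]]) + -2·det([[0,0],[1,2]])
    = 1·(0·2 - 0·2) - 0·(0·2 - 0·1) + -2·(0·2 - 0·1)
    = 1·0 - 0·0 + -2·0
    = 0 + 0 + 0 = 0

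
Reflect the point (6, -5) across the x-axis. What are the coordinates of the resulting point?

Reflection across x-axis: (6, -5) → (6, 5)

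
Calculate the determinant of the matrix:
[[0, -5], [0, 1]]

For a 2×2 matrix [[a, b], [c, d]], det = ad - bc
det = (0)(1) - (-5)(0) = 0 - 0 = 0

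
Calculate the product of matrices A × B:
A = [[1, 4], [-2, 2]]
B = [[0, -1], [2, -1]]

Matrix multiplication:
C[0][0] = 1×0 + 4×2 = 8
C[0][1] = 1×-1 + 4×-1 = -5
C[1][0] = -2×0 + 2×2 = 4
C[1][1] = -2×-1 + 2×-1 = 0
Result: [[8, -5], [4, 0]]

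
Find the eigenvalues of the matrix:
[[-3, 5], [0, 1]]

Characteristic equation: det(A - λI) = 0
λ² - (trace)λ + (det) = 0
trace = -3 + 1 = -2, det = (-3)(1) - (5)(0) = -3
λ² - (-2)λ + (-3) = 0
λ = (-2 ± √((-2)² - 4·(-3))) / 2 = (-2 ± √16) / 2
Solving: λ = -3, 1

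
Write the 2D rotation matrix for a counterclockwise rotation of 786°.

Rotation matrix formula: [[cos θ, -sin θ], [sin θ, cos θ]]
For θ = 786°:
cos(786°) = 0.4067
sin(786°) = 0.9135
Result: [[0.4067, -0.9135], [0.9135, 0.4067]]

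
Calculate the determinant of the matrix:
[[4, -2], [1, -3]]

For a 2×2 matrix [[a, b], [c, d]], det = ad - bc
det = (4)(-3) - (-2)(1) = -12 - -2 = -10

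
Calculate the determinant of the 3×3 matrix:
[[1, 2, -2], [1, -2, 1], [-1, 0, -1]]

Expansion along first row:
det = 1·det([[-2,1],[0,-1]]) - 2·det([[1,1],[-1,-1]]) + -2·det([[1,-2],[-1,0]])
    = 1·(-2·-1 - 1·0) - 2·(1·-1 - 1·-1) + -2·(1·0 - -2·-1)
    = 1·2 - 2·0 + -2·-2
    = 2 + 0 + 4 = 6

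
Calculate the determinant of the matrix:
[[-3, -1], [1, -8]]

For a 2×2 matrix [[a, b], [c, d]], det = ad - bc
det = (-3)(-8) - (-1)(1) = 24 - -1 = 25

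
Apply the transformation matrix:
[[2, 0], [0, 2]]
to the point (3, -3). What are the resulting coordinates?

Matrix multiplication:
[[2, 0], [0, 2]] × [3, -3]ᵀ
= [(2)(3) + (0)(-3), (0)(3) + (2)(-3)]ᵀ
= [6, -6]ᵀ
Result: (6, -6)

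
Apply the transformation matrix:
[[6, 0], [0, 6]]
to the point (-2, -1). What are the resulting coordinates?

Matrix multiplication:
[[6, 0], [0, 6]] × [-2, -1]ᵀ
= [(6)(-2) + (0)(-1), (0)(-2) + (6)(-1)]ᵀ
= [-12, -6]ᵀ
Result: (-12, -6)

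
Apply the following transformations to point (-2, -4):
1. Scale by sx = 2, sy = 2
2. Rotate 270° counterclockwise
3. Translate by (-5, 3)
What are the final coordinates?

Step 1: Scale → (-4, -8)
Step 2: Rotate 270° → (-8, 4)
Step 3: Translate → (-13, 7)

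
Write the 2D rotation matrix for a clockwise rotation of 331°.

Rotation matrix formula: [[cos θ, -sin θ], [sin θ, cos θ]]
A clockwise rotation by 331° is equivalent to a counterclockwise rotation by -331°.
For θ = -331°:
cos(-331°) = 0.8746
sin(-331°) = 0.4848
Result: [[0.8746, -0.4848], [0.4848, 0.8746]]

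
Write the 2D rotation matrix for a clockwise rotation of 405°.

Rotation matrix formula: [[cos θ, -sin θ], [sin θ, cos θ]]
A clockwise rotation by 405° is equivalent to a counterclockwise rotation by -405°.
For θ = -405°:
cos(-405°) = √2/2
sin(-405°) = -√2/2
Result: [[√2/2, √2/2], [-√2/2, √2/2]]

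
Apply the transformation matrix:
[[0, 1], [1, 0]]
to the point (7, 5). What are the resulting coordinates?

Matrix multiplication:
[[0, 1], [1, 0]] × [7, 5]ᵀ
= [(0)(7) + (1)(5), (1)(7) + (0)(5)]ᵀ
= [5, 7]ᵀ
Result: (5, 7)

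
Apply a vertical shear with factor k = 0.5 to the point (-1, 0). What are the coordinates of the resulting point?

Shear matrix for vertical shear with factor k = 0.5:
[[1, 0], [0.50, 1]]
Result: (-1, 0) → (-1, -0.5)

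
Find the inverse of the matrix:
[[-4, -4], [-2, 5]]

For [[a,b],[c,d]], inverse = (1/det)·[[d,-b],[-c,a]]
det = (-4)(5) - (-4)(-2) = -20 - 8 = -28
Inverse = (1/-28)·[[5, 4], [2, -4]]
= [[-5/28, -1/7], [-1/14, 1/7]]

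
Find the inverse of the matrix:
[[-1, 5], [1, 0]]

For [[a,b],[c,d]], inverse = (1/det)·[[d,-b],[-c,a]]
det = (-1)(0) - (5)(1) = 0 - 5 = -5
Inverse = (1/-5)·[[0, -5], [-1, -1]]
= [[0, 1], [1/5, 1/5]]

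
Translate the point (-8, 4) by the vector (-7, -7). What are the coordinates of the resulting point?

Translation by (-7, -7) (homogeneous matrix [[1, 0, -7], [0, 1, -7], [0, 0, 1]]):
x' = -8 + -7 = -15
y' = 4 + -7 = -3
Result: (-15, -3)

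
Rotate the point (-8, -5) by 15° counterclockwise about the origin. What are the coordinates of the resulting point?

Rotation matrix for 15°: [[cos 15°, -sin 15°], [sin 15°, cos 15°]] ≈ [[0.965926, -0.258819], [0.258819, 0.965926]]
[[0.965926, -0.258819], [0.258819, 0.965926]] × [-8, -5]ᵀ ≈ [-6.4333, -6.9002]ᵀ
Result: (-6.4333, -6.9002)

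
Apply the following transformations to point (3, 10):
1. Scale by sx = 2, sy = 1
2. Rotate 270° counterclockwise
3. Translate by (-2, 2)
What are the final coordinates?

Step 1: Scale → (6, 10)
Step 2: Rotate 270° → (10, -6)
Step 3: Translate → (8, -4)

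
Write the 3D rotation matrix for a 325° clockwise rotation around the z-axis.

Rotation matrix for clockwise 325° around z-axis:
A clockwise rotation by 325° is a counterclockwise rotation by -325°.
cos(-325°) = 0.8192, sin(-325°) = 0.5736
Result: [[0.8192, -0.5736, 0], [0.5736, 0.8192, 0], [0, 0, 1]]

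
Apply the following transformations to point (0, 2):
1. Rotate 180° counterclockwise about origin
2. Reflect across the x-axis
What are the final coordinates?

Step 1: Rotate 180° → (0, -2)
Step 2: Reflect across x-axis → (0, 2)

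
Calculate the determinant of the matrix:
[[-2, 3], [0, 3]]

For a 2×2 matrix [[a, b], [c, d]], det = ad - bc
det = (-2)(3) - (3)(0) = -6 - 0 = -6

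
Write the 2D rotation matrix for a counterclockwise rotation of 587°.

Rotation matrix formula: [[cos θ, -sin θ], [sin θ, cos θ]]
For θ = 587°:
cos(587°) = -0.6820
sin(587°) = -0.7314
Result: [[-0.6820, 0.7314], [-0.7314, -0.6820]]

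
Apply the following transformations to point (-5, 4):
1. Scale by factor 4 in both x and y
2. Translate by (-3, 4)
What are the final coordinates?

Step 1: Scale (-5, 4) by 4 → (-20, 16)
Step 2: Translate by (-3, 4) → (-23, 20)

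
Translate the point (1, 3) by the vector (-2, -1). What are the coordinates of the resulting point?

Translation by (-2, -1) (homogeneous matrix [[1, 0, -2], [0, 1, -1], [0, 0, 1]]):
x' = 1 + -2 = -1
y' = 3 + -1 = 2
Result: (-1, 2)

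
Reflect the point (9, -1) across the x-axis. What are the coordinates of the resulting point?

Reflection across x-axis: (9, -1) → (9, 1)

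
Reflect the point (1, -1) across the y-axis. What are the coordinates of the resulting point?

Reflection across y-axis: (1, -1) → (-1, -1)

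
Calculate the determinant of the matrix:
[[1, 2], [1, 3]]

For a 2×2 matrix [[a, b], [c, d]], det = ad - bc
det = (1)(3) - (2)(1) = 3 - 2 = 1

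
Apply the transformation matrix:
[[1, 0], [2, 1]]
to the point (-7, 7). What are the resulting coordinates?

Matrix multiplication:
[[1, 0], [2, 1]] × [-7, 7]ᵀ
= [(1)(-7) + (0)(7), (2)(-7) + (1)(7)]ᵀ
= [-7, -7]ᵀ
Result: (-7, -7)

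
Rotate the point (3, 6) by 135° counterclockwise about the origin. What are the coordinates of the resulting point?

Rotation matrix for 135°: [[cos 135°, -sin 135°], [sin 135°, cos 135°]] ≈ [[-0.707107, -0.707107], [0.707107, -0.707107]]
[[-0.707107, -0.707107], [0.707107, -0.707107]] × [3, 6]ᵀ ≈ [-6.3640, -2.1213]ᵀ
Result: (-6.3640, -2.1213)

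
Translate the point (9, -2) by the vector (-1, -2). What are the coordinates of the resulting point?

Translation by (-1, -2) (homogeneous matrix [[1, 0, -1], [0, 1, -2], [0, 0, 1]]):
x' = 9 + -1 = 8
y' = -2 + -2 = -4
Result: (8, -4)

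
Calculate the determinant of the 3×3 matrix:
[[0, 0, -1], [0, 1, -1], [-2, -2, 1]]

Expansion along first row:
det = 0·det([[1,-1],[-2,1]]) - 0·det([[0,-1],[-2,1]]) + -1·det([[0,1],[-2,-2]])
    = 0·(1·1 - -1·-2) - 0·(0·1 - -1·-2) + -1·(0·-2 - 1·-2)
    = 0·-1 - 0·-2 + -1·2
    = 0 + 0 + -2 = -2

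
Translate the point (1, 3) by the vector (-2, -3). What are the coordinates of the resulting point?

Translation by (-2, -3) (homogeneous matrix [[1, 0, -2], [0, 1, -3], [0, 0, 1]]):
x' = 1 + -2 = -1
y' = 3 + -3 = 0
Result: (-1, 0)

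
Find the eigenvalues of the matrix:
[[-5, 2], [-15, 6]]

Characteristic equation: det(A - λI) = 0
λ² - (trace)λ + (det) = 0
trace = -5 + 6 = 1, det = (-5)(6) - (2)(-15) = 0
λ² - (1)λ + (0) = 0
λ = (1 ± √((1)² - 4·(0))) / 2 = (1 ± √1) / 2
Solving: λ = 0, 1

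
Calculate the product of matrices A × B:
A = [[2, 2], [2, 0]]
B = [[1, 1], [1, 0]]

Matrix multiplication:
C[0][0] = 2×1 + 2×1 = 4
C[0][1] = 2×1 + 2×0 = 2
C[1][0] = 2×1 + 0×1 = 2
C[1][1] = 2×1 + 0×0 = 2
Result: [[4, 2], [2, 2]]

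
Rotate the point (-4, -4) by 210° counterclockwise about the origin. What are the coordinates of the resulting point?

Rotation matrix for 210°: [[cos 210°, -sin 210°], [sin 210°, cos 210°]] ≈ [[-0.866025, 0.500000], [-0.500000, -0.866025]]
[[-0.866025, 0.500000], [-0.500000, -0.866025]] × [-4, -4]ᵀ ≈ [1.4641, 5.4641]ᵀ
Result: (1.4641, 5.4641)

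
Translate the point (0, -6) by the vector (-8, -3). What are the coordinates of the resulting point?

Translation by (-8, -3) (homogeneous matrix [[1, 0, -8], [0, 1, -3], [0, 0, 1]]):
x' = 0 + -8 = -8
y' = -6 + -3 = -9
Result: (-8, -9)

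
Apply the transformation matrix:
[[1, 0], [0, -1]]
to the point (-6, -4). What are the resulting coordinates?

Matrix multiplication:
[[1, 0], [0, -1]] × [-6, -4]ᵀ
= [(1)(-6) + (0)(-4), (0)(-6) + (-1)(-4)]ᵀ
= [-6, 4]ᵀ
Result: (-6, 4)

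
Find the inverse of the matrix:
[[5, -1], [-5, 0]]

For [[a,b],[c,d]], inverse = (1/det)·[[d,-b],[-c,a]]
det = (5)(0) - (-1)(-5) = 0 - 5 = -5
Inverse = (1/-5)·[[0, 1], [5, 5]]
= [[0, -1/5], [-1, -1]]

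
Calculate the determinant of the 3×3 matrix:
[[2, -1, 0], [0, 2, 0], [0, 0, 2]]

Expansion along first row:
det = 2·det([[2,0],[0,2]]) - -1·det([[0,0],[0,2]]) + 0·det([[0,2],[0,0]])
    = 2·(2·2 - 0·0) - -1·(0·2 - 0·0) + 0·(0·0 - 2·0)
    = 2·4 - -1·0 + 0·0
    = 8 + 0 + 0 = 8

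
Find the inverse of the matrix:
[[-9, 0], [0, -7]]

For [[a,b],[c,d]], inverse = (1/det)·[[d,-b],[-c,a]]
det = (-9)(-7) - (0)(0) = 63 - 0 = 63
Inverse = (1/63)·[[-7, 0], [0, -9]]
= [[-1/9, 0], [0, -1/7]]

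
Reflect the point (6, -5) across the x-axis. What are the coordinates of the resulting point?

Reflection across x-axis: (6, -5) → (6, 5)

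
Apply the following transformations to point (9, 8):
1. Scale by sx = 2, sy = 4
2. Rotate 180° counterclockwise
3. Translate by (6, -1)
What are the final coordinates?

Step 1: Scale → (18, 32)
Step 2: Rotate 180° → (-18, -32)
Step 3: Translate → (-12, -33)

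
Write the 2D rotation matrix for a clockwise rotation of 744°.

Rotation matrix formula: [[cos θ, -sin θ], [sin θ, cos θ]]
A clockwise rotation by 744° is equivalent to a counterclockwise rotation by -744°.
For θ = -744°:
cos(-744°) = 0.9135
sin(-744°) = -0.4067
Result: [[0.9135, 0.4067], [-0.4067, 0.9135]]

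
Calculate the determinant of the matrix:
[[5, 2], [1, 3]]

For a 2×2 matrix [[a, b], [c, d]], det = ad - bc
det = (5)(3) - (2)(1) = 15 - 2 = 13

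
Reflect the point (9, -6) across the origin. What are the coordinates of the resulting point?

Reflection across origin: (9, -6) → (-9, 6)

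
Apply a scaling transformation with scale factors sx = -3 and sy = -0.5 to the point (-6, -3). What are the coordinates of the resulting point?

Scaling matrix:
[[-3, 0], [0, -0.50]]
Result: (-6 × -3, -3 × -0.5) = (18, 1.5)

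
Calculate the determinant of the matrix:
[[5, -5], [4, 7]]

For a 2×2 matrix [[a, b], [c, d]], det = ad - bc
det = (5)(7) - (-5)(4) = 35 - -20 = 55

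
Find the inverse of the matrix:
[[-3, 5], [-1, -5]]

For [[a,b],[c,d]], inverse = (1/det)·[[d,-b],[-c,a]]
det = (-3)(-5) - (5)(-1) = 15 - -5 = 20
Inverse = (1/20)·[[-5, -5], [1, -3]]
= [[-1/4, -1/4], [1/20, -3/20]]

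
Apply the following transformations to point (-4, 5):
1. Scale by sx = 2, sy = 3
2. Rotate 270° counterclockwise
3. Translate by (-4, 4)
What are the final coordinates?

Step 1: Scale → (-8, 15)
Step 2: Rotate 270° → (15, 8)
Step 3: Translate → (11, 12)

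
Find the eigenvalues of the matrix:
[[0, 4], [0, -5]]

Characteristic equation: det(A - λI) = 0
λ² - (trace)λ + (det) = 0
trace = 0 + -5 = -5, det = (0)(-5) - (4)(0) = 0
λ² - (-5)λ + (0) = 0
λ = (-5 ± √((-5)² - 4·(0))) / 2 = (-5 ± √25) / 2
Solving: λ = -5, 0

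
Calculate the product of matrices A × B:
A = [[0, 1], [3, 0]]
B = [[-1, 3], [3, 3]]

Matrix multiplication:
C[0][0] = 0×-1 + 1×3 = 3
C[0][1] = 0×3 + 1×3 = 3
C[1][0] = 3×-1 + 0×3 = -3
C[1][1] = 3×3 + 0×3 = 9
Result: [[3, 3], [-3, 9]]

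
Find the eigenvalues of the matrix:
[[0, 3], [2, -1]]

Characteristic equation: det(A - λI) = 0
λ² - (trace)λ + (det) = 0
trace = 0 + -1 = -1, det = (0)(-1) - (3)(2) = -6
λ² - (-1)λ + (-6) = 0
λ = (-1 ± √((-1)² - 4·(-6))) / 2 = (-1 ± √25) / 2
Solving: λ = -3, 2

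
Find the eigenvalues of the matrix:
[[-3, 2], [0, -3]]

Characteristic equation: det(A - λI) = 0
λ² - (trace)λ + (det) = 0
trace = -3 + -3 = -6, det = (-3)(-3) - (2)(0) = 9
λ² - (-6)λ + (9) = 0
λ = (-6 ± √((-6)² - 4·(9))) / 2 = (-6 ± √0) / 2
Solving: λ = -3, -3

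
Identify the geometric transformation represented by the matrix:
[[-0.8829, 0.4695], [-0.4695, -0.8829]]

This matrix represents: rotation by 208° counterclockwise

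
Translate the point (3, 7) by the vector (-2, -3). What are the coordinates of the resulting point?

Translation by (-2, -3) (homogeneous matrix [[1, 0, -2], [0, 1, -3], [0, 0, 1]]):
x' = 3 + -2 = 1
y' = 7 + -3 = 4
Result: (1, 4)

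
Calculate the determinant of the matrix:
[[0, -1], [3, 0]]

For a 2×2 matrix [[a, b], [c, d]], det = ad - bc
det = (0)(0) - (-1)(3) = 0 - -3 = 3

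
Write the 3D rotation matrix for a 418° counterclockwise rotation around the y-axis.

Rotation matrix for counterclockwise 418° around y-axis:
cos(418°) = 0.5299, sin(418°) = 0.8480
Result: [[0.5299, 0, 0.8480], [0, 1, 0], [-0.8480, 0, 0.5299]]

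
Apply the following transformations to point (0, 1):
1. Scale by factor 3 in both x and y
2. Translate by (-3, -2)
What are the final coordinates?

Step 1: Scale (0, 1) by 3 → (0, 3)
Step 2: Translate by (-3, -2) → (-3, 1)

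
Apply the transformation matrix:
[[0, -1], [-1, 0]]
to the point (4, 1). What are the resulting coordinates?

Matrix multiplication:
[[0, -1], [-1, 0]] × [4, 1]ᵀ
= [(0)(4) + (-1)(1), (-1)(4) + (0)(1)]ᵀ
= [-1, -4]ᵀ
Result: (-1, -4)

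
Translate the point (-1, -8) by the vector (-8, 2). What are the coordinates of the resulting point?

Translation by (-8, 2) (homogeneous matrix [[1, 0, -8], [0, 1, 2], [0, 0, 1]]):
x' = -1 + -8 = -9
y' = -8 + 2 = -6
Result: (-9, -6)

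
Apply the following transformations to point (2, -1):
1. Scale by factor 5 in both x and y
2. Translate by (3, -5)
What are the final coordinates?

Step 1: Scale (2, -1) by 5 → (10, -5)
Step 2: Translate by (3, -5) → (13, -10)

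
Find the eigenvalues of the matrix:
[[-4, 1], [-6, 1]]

Characteristic equation: det(A - λI) = 0
λ² - (trace)λ + (det) = 0
trace = -4 + 1 = -3, det = (-4)(1) - (1)(-6) = 2
λ² - (-3)λ + (2) = 0
λ = (-3 ± √((-3)² - 4·(2))) / 2 = (-3 ± √1) / 2
Solving: λ = -2, -1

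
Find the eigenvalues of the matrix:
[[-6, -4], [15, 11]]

Characteristic equation: det(A - λI) = 0
λ² - (trace)λ + (det) = 0
trace = -6 + 11 = 5, det = (-6)(11) - (-4)(15) = -6
λ² - (5)λ + (-6) = 0
λ = (5 ± √((5)² - 4·(-6))) / 2 = (5 ± √49) / 2
Solving: λ = -1, 6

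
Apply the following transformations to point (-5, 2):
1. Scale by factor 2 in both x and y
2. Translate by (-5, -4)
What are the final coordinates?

Step 1: Scale (-5, 2) by 2 → (-10, 4)
Step 2: Translate by (-5, -4) → (-15, 0)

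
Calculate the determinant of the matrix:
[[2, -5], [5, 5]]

For a 2×2 matrix [[a, b], [c, d]], det = ad - bc
det = (2)(5) - (-5)(5) = 10 - -25 = 35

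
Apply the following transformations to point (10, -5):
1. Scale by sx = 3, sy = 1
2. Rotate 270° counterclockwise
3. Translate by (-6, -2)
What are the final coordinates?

Step 1: Scale → (30, -5)
Step 2: Rotate 270° → (-5, -30)
Step 3: Translate → (-11, -32)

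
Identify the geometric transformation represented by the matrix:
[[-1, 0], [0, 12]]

This matrix represents: non-uniform scaling by sx = -1, sy = 12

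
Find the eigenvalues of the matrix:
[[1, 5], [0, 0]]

Characteristic equation: det(A - λI) = 0
λ² - (trace)λ + (det) = 0
trace = 1 + 0 = 1, det = (1)(0) - (5)(0) = 0
λ² - (1)λ + (0) = 0
λ = (1 ± √((1)² - 4·(0))) / 2 = (1 ± √1) / 2
Solving: λ = 0, 1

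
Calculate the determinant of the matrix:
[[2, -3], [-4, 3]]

For a 2×2 matrix [[a, b], [c, d]], det = ad - bc
det = (2)(3) - (-3)(-4) = 6 - 12 = -6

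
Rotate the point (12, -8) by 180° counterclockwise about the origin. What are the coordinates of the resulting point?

Rotation matrix for 180°: [[cos 180°, -sin 180°], [sin 180°, cos 180°]] = [[-1, 0], [0, -1]]
[[-1, 0], [0, -1]] × [12, -8]ᵀ = [-12, 8]ᵀ
Result: (-12, 8)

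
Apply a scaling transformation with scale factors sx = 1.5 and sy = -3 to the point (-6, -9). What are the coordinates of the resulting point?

Scaling matrix:
[[1.50, 0], [0, -3]]
Result: (-6 × 1.5, -9 × -3) = (-9, 27)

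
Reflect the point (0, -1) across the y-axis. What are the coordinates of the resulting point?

Reflection across y-axis: (0, -1) → (0, -1)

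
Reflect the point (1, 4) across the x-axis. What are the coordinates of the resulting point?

Reflection across x-axis: (1, 4) → (1, -4)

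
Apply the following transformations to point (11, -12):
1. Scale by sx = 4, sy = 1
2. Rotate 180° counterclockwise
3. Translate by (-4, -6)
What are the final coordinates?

Step 1: Scale → (44, -12)
Step 2: Rotate 180° → (-44, 12)
Step 3: Translate → (-48, 6)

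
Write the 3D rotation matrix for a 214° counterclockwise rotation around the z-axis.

Rotation matrix for counterclockwise 214° around z-axis:
cos(214°) = -0.8290, sin(214°) = -0.5592
Result: [[-0.8290, 0.5592, 0], [-0.5592, -0.8290, 0], [0, 0, 1]]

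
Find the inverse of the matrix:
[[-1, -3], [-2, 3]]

For [[a,b],[c,d]], inverse = (1/det)·[[d,-b],[-c,a]]
det = (-1)(3) - (-3)(-2) = -3 - 6 = -9
Inverse = (1/-9)·[[3, 3], [2, -1]]
= [[-1/3, -1/3], [-2/9, 1/9]]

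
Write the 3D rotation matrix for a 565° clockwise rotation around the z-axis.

Rotation matrix for clockwise 565° around z-axis:
A clockwise rotation by 565° is a counterclockwise rotation by -565°.
cos(-565°) = -0.9063, sin(-565°) = 0.4226
Result: [[-0.9063, -0.4226, 0], [0.4226, -0.9063, 0], [0, 0, 1]]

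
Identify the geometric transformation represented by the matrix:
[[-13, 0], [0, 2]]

This matrix represents: non-uniform scaling by sx = -13, sy = 2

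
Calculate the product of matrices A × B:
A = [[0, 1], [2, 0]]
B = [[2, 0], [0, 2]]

Matrix multiplication:
C[0][0] = 0×2 + 1×0 = 0
C[0][1] = 0×0 + 1×2 = 2
C[1][0] = 2×2 + 0×0 = 4
C[1][1] = 2×0 + 0×2 = 0
Result: [[0, 2], [4, 0]]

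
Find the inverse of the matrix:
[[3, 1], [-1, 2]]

For [[a,b],[c,d]], inverse = (1/det)·[[d,-b],[-c,a]]
det = (3)(2) - (1)(-1) = 6 - -1 = 7
Inverse = (1/7)·[[2, -1], [1, 3]]
= [[2/7, -1/7], [1/7, 3/7]]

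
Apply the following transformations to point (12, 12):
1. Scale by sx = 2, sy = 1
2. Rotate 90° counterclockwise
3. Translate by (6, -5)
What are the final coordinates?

Step 1: Scale → (24, 12)
Step 2: Rotate 90° → (-12, 24)
Step 3: Translate → (-6, 19)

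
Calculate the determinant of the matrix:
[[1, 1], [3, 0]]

For a 2×2 matrix [[a, b], [c, d]], det = ad - bc
det = (1)(0) - (1)(3) = 0 - 3 = -3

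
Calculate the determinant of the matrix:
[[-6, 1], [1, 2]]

For a 2×2 matrix [[a, b], [c, d]], det = ad - bc
det = (-6)(2) - (1)(1) = -12 - 1 = -13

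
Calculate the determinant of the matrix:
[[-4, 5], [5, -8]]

For a 2×2 matrix [[a, b], [c, d]], det = ad - bc
det = (-4)(-8) - (5)(5) = 32 - 25 = 7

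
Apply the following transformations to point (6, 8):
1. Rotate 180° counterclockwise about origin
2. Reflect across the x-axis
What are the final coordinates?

Step 1: Rotate 180° → (-6, -8)
Step 2: Reflect across x-axis → (-6, 8)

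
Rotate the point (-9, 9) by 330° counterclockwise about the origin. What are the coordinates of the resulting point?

Rotation matrix for 330°: [[cos 330°, -sin 330°], [sin 330°, cos 330°]] ≈ [[0.866025, 0.500000], [-0.500000, 0.866025]]
[[0.866025, 0.500000], [-0.500000, 0.866025]] × [-9, 9]ᵀ ≈ [-3.2942, 12.2942]ᵀ
Result: (-3.2942, 12.2942)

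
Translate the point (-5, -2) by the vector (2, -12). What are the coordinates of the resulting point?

Translation by (2, -12) (homogeneous matrix [[1, 0, 2], [0, 1, -12], [0, 0, 1]]):
x' = -5 + 2 = -3
y' = -2 + -12 = -14
Result: (-3, -14)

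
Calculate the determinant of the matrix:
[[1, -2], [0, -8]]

For a 2×2 matrix [[a, b], [c, d]], det = ad - bc
det = (1)(-8) - (-2)(0) = -8 - 0 = -8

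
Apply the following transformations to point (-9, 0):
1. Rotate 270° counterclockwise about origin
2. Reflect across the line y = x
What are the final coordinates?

Step 1: Rotate 270° → (0, 9)
Step 2: Reflect across line y = x → (9, 0)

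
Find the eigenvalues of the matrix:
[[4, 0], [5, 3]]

Characteristic equation: det(A - λI) = 0
λ² - (trace)λ + (det) = 0
trace = 4 + 3 = 7, det = (4)(3) - (0)(5) = 12
λ² - (7)λ + (12) = 0
λ = (7 ± √((7)² - 4·(12))) / 2 = (7 ± √1) / 2
Solving: λ = 3, 4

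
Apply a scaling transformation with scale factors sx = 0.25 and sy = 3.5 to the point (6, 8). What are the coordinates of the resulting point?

Scaling matrix:
[[0.25, 0], [0, 3.50]]
Result: (6 × 0.25, 8 × 3.5) = (1.5, 28)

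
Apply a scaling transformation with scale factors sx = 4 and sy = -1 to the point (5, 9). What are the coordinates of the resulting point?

Scaling matrix:
[[4, 0], [0, -1]]
Result: (5 × 4, 9 × -1) = (20, -9)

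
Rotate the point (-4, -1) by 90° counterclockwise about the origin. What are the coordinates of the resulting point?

Rotation matrix for 90°: [[cos 90°, -sin 90°], [sin 90°, cos 90°]] = [[0, -1], [1, 0]]
[[0, -1], [1, 0]] × [-4, -1]ᵀ = [1, -4]ᵀ
Result: (1, -4)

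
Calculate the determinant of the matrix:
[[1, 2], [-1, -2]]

For a 2×2 matrix [[a, b], [c, d]], det = ad - bc
det = (1)(-2) - (2)(-1) = -2 - -2 = 0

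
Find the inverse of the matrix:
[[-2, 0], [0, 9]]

For [[a,b],[c,d]], inverse = (1/det)·[[d,-b],[-c,a]]
det = (-2)(9) - (0)(0) = -18 - 0 = -18
Inverse = (1/-18)·[[9, 0], [0, -2]]
= [[-1/2, 0], [0, 1/9]]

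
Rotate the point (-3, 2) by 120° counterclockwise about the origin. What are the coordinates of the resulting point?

Rotation matrix for 120°: [[cos 120°, -sin 120°], [sin 120°, cos 120°]] ≈ [[-0.500000, -0.866025], [0.866025, -0.500000]]
[[-0.500000, -0.866025], [0.866025, -0.500000]] × [-3, 2]ᵀ ≈ [-0.2321, -3.5981]ᵀ
Result: (-0.2321, -3.5981)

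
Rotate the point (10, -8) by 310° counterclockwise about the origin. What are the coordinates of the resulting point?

Rotation matrix for 310°: [[cos 310°, -sin 310°], [sin 310°, cos 310°]] ≈ [[0.642788, 0.766044], [-0.766044, 0.642788]]
[[0.642788, 0.766044], [-0.766044, 0.642788]] × [10, -8]ᵀ ≈ [0.2995, -12.8027]ᵀ
Result: (0.2995, -12.8027)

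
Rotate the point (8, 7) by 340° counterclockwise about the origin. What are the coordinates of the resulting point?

Rotation matrix for 340°: [[cos 340°, -sin 340°], [sin 340°, cos 340°]] ≈ [[0.939693, 0.342020], [-0.342020, 0.939693]]
[[0.939693, 0.342020], [-0.342020, 0.939693]] × [8, 7]ᵀ ≈ [9.9117, 3.8417]ᵀ
Result: (9.9117, 3.8417)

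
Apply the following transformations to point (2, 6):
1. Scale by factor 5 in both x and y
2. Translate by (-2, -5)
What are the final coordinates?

Step 1: Scale (2, 6) by 5 → (10, 30)
Step 2: Translate by (-2, -5) → (8, 25)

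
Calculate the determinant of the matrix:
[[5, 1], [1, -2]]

For a 2×2 matrix [[a, b], [c, d]], det = ad - bc
det = (5)(-2) - (1)(1) = -10 - 1 = -11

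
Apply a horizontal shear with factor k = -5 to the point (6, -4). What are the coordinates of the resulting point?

Shear matrix for horizontal shear with factor k = -5:
[[1, -5], [0, 1]]
Result: (6, -4) → (26, -4)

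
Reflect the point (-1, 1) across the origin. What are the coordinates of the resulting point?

Reflection across origin: (-1, 1) → (1, -1)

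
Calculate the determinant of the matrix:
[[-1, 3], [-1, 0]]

For a 2×2 matrix [[a, b], [c, d]], det = ad - bc
det = (-1)(0) - (3)(-1) = 0 - -3 = 3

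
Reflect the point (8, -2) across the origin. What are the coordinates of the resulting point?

Reflection across origin: (8, -2) → (-8, 2)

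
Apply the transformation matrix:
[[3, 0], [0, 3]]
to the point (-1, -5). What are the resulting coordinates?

Matrix multiplication:
[[3, 0], [0, 3]] × [-1, -5]ᵀ
= [(3)(-1) + (0)(-5), (0)(-1) + (3)(-5)]ᵀ
= [-3, -15]ᵀ
Result: (-3, -15)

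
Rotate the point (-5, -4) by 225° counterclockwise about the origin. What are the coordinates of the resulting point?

Rotation matrix for 225°: [[cos 225°, -sin 225°], [sin 225°, cos 225°]] ≈ [[-0.707107, 0.707107], [-0.707107, -0.707107]]
[[-0.707107, 0.707107], [-0.707107, -0.707107]] × [-5, -4]ᵀ ≈ [0.7071, 6.3640]ᵀ
Result: (0.7071, 6.3640)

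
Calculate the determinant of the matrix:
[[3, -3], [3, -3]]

For a 2×2 matrix [[a, b], [c, d]], det = ad - bc
det = (3)(-3) - (-3)(3) = -9 - -9 = 0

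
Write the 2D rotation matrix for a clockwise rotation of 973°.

Rotation matrix formula: [[cos θ, -sin θ], [sin θ, cos θ]]
A clockwise rotation by 973° is equivalent to a counterclockwise rotation by -973°.
For θ = -973°:
cos(-973°) = -0.2924
sin(-973°) = 0.9563
Result: [[-0.2924, -0.9563], [0.9563, -0.2924]]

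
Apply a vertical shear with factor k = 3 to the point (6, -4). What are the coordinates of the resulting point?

Shear matrix for vertical shear with factor k = 3:
[[1, 0], [3, 1]]
Result: (6, -4) → (6, 14)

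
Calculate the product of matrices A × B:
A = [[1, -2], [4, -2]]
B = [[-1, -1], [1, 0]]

Matrix multiplication:
C[0][0] = 1×-1 + -2×1 = -3
C[0][1] = 1×-1 + -2×0 = -1
C[1][0] = 4×-1 + -2×1 = -6
C[1][1] = 4×-1 + -2×0 = -4
Result: [[-3, -1], [-6, -4]]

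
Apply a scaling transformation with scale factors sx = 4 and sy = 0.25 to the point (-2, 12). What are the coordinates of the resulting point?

Scaling matrix:
[[4, 0], [0, 0.25]]
Result: (-2 × 4, 12 × 0.25) = (-8, 3)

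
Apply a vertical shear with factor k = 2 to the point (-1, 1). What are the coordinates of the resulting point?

Shear matrix for vertical shear with factor k = 2:
[[1, 0], [2, 1]]
Result: (-1, 1) → (-1, -1)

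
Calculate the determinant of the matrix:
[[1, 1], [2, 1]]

For a 2×2 matrix [[a, b], [c, d]], det = ad - bc
det = (1)(1) - (1)(2) = 1 - 2 = -1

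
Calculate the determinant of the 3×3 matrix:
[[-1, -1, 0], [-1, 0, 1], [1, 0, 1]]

Expansion along first row:
det = -1·det([[0,1],[0,1]]) - -1·det([[-1,1],[1,1]]) + 0·det([[-1,0],[1,0]])
    = -1·(0·1 - 1·0) - -1·(-1·1 - 1·1) + 0·(-1·0 - 0·1)
    = -1·0 - -1·-2 + 0·0
    = 0 + -2 + 0 = -2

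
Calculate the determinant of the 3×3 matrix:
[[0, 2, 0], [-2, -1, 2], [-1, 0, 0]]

Expansion along first row:
det = 0·det([[-1,2],[0,0]]) - 2·det([[-2,2],[-1,0]]) + 0·det([[-2,-1],[-1,0]])
    = 0·(-1·0 - 2·0) - 2·(-2·0 - 2·-1) + 0·(-2·0 - -1·-1)
    = 0·0 - 2·2 + 0·-1
    = 0 + -4 + 0 = -4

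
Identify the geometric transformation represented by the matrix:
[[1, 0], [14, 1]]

This matrix represents: vertical shear with factor 14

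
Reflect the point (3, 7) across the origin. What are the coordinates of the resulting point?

Reflection across origin: (3, 7) → (-3, -7)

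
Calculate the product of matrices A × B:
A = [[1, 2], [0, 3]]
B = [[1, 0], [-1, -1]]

Matrix multiplication:
C[0][0] = 1×1 + 2×-1 = -1
C[0][1] = 1×0 + 2×-1 = -2
C[1][0] = 0×1 + 3×-1 = -3
C[1][1] = 0×0 + 3×-1 = -3
Result: [[-1, -2], [-3, -3]]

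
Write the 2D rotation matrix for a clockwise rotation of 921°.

Rotation matrix formula: [[cos θ, -sin θ], [sin θ, cos θ]]
A clockwise rotation by 921° is equivalent to a counterclockwise rotation by -921°.
For θ = -921°:
cos(-921°) = -0.9336
sin(-921°) = 0.3584
Result: [[-0.9336, -0.3584], [0.3584, -0.9336]]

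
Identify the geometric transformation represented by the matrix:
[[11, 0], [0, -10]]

This matrix represents: non-uniform scaling by sx = 11, sy = -10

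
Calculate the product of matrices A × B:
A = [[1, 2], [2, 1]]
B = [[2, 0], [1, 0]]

Matrix multiplication:
C[0][0] = 1×2 + 2×1 = 4
C[0][1] = 1×0 + 2×0 = 0
C[1][0] = 2×2 + 1×1 = 5
C[1][1] = 2×0 + 1×0 = 0
Result: [[4, 0], [5, 0]]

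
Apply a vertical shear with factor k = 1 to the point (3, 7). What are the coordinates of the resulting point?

Shear matrix for vertical shear with factor k = 1:
[[1, 0], [1, 1]]
Result: (3, 7) → (3, 10)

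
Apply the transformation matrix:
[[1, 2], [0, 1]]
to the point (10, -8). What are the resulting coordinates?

Matrix multiplication:
[[1, 2], [0, 1]] × [10, -8]ᵀ
= [(1)(10) + (2)(-8), (0)(10) + (1)(-8)]ᵀ
= [-6, -8]ᵀ
Result: (-6, -8)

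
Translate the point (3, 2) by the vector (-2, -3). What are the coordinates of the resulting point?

Translation by (-2, -3) (homogeneous matrix [[1, 0, -2], [0, 1, -3], [0, 0, 1]]):
x' = 3 + -2 = 1
y' = 2 + -3 = -1
Result: (1, -1)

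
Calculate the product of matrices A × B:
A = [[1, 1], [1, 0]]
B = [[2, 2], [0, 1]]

Matrix multiplication:
C[0][0] = 1×2 + 1×0 = 2
C[0][1] = 1×2 + 1×1 = 3
C[1][0] = 1×2 + 0×0 = 2
C[1][1] = 1×2 + 0×1 = 2
Result: [[2, 3], [2, 2]]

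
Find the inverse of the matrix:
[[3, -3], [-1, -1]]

For [[a,b],[c,d]], inverse = (1/det)·[[d,-b],[-c,a]]
det = (3)(-1) - (-3)(-1) = -3 - 3 = -6
Inverse = (1/-6)·[[-1, 3], [1, 3]]
= [[1/6, -1/2], [-1/6, -1/2]]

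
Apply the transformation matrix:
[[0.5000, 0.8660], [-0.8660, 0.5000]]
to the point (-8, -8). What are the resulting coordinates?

Matrix multiplication:
[[0.5000, 0.8660], [-0.8660, 0.5000]] × [-8, -8]ᵀ
= [(0.5000)(-8) + (0.8660)(-8), (-0.8660)(-8) + (0.5000)(-8)]ᵀ
= [-10.9280, 2.9280]ᵀ
Result: (-10.9280, 2.9280)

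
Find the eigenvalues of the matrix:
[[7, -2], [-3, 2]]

Characteristic equation: det(A - λI) = 0
λ² - (trace)λ + (det) = 0
trace = 7 + 2 = 9, det = (7)(2) - (-2)(-3) = 8
λ² - (9)λ + (8) = 0
λ = (9 ± √((9)² - 4·(8))) / 2 = (9 ± √49) / 2
Solving: λ = 1, 8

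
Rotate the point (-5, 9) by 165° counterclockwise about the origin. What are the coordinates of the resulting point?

Rotation matrix for 165°: [[cos 165°, -sin 165°], [sin 165°, cos 165°]] ≈ [[-0.965926, -0.258819], [0.258819, -0.965926]]
[[-0.965926, -0.258819], [0.258819, -0.965926]] × [-5, 9]ᵀ ≈ [2.5003, -9.9874]ᵀ
Result: (2.5003, -9.9874)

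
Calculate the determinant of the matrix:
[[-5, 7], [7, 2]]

For a 2×2 matrix [[a, b], [c, d]], det = ad - bc
det = (-5)(2) - (7)(7) = -10 - 49 = -59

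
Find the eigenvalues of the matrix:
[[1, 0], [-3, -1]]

Characteristic equation: det(A - λI) = 0
λ² - (trace)λ + (det) = 0
trace = 1 + -1 = 0, det = (1)(-1) - (0)(-3) = -1
λ² - (0)λ + (-1) = 0
λ = (0 ± √((0)² - 4·(-1))) / 2 = (0 ± √4) / 2
Solving: λ = -1, 1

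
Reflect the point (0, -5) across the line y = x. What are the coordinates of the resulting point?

Reflection across line y = x: (0, -5) → (-5, 0)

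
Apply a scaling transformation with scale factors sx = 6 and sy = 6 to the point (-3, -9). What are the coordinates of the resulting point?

Scaling matrix:
[[6, 0], [0, 6]]
Result: (-3 × 6, -9 × 6) = (-18, -54)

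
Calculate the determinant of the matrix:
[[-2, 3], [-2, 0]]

For a 2×2 matrix [[a, b], [c, d]], det = ad - bc
det = (-2)(0) - (3)(-2) = 0 - -6 = 6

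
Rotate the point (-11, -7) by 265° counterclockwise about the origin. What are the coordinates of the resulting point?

Rotation matrix for 265°: [[cos 265°, -sin 265°], [sin 265°, cos 265°]] ≈ [[-0.087156, 0.996195], [-0.996195, -0.087156]]
[[-0.087156, 0.996195], [-0.996195, -0.087156]] × [-11, -7]ᵀ ≈ [-6.0146, 11.5682]ᵀ
Result: (-6.0146, 11.5682)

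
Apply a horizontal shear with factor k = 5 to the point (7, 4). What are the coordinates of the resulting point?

Shear matrix for horizontal shear with factor k = 5:
[[1, 5], [0, 1]]
Result: (7, 4) → (27, 4)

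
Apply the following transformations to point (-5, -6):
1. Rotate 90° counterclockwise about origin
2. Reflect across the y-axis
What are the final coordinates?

Step 1: Rotate 90° → (6, -5)
Step 2: Reflect across y-axis → (-6, -5)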